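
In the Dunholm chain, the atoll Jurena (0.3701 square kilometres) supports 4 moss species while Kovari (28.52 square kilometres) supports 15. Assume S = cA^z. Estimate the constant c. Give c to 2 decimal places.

z = ln(S₂/S₁) / ln(A₂/A₁) = ln(15/4) / ln(28.52/0.3701) = 1.3218 / 4.3446 = 0.3042
c = S₁ / A₁^z = 4 / 0.3701^0.3042 = 4 / 0.739 = 5.412

5.41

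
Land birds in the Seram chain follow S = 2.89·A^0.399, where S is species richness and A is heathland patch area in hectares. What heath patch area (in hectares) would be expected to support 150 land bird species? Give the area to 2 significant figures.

150 = 2.89 × A^0.399  ⇒  A^0.399 = 150/2.89 = 51.9
ln A = ln(51.9) / 0.399 = 3.9494 / 0.399 = 9.8982
A = e^9.8982 ≈ 19894 hectares

20000 hectares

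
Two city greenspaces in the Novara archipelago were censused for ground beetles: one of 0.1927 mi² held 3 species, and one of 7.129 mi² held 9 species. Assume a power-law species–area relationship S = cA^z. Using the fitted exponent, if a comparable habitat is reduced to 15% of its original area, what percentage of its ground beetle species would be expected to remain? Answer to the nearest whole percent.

56%

z = ln(9/3) / ln(7.129/0.1927) = 1.0986 / 3.6108 = 0.3043
S_new/S_old = (A_new/A_old)^z = 0.15^0.3043 = exp(0.3043 × -1.8971) = 0.5615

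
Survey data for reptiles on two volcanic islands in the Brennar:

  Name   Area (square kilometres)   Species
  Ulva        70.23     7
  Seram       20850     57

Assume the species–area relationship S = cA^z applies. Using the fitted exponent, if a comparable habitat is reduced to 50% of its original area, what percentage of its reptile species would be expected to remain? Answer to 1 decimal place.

z = ln(57/7) / ln(20850/70.23) = 2.0971 / 5.6933 = 0.3684
S_new/S_old = (A_new/A_old)^z = 0.5^0.3684 = exp(0.3684 × -0.6931) = 0.7747

77.5%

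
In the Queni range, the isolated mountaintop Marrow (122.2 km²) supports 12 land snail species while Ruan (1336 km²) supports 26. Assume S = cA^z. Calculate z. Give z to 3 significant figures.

Taking logs: ln S = ln c + z ln A, so z = (ln S₂ − ln S₁)/(ln A₂ − ln A₁).
z = ln(26/12) / ln(1336/122.2) = ln(2.167) / ln(10.93) = 0.7732 / 2.3918 = 0.3233

0.323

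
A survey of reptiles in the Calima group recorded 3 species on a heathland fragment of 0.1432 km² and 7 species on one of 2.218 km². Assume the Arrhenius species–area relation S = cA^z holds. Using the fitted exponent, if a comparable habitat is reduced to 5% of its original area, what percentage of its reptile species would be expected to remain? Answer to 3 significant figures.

z = ln(7/3) / ln(2.218/0.1432) = 0.8473 / 2.7401 = 0.3092
S_new/S_old = (A_new/A_old)^z = 0.05^0.3092 = exp(0.3092 × -2.9957) = 0.396

39.6%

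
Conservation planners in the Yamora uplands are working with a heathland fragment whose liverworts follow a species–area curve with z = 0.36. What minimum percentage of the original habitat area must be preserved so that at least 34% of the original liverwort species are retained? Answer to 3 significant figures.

5.00%

Need (A_new/A_old)^0.36 = 0.34, so A_new/A_old = 0.34^(1/0.36) = 0.34^2.778
ln(A_new/A_old) = ln 0.34 / 0.36 = -1.0788 / 0.36 = -2.9967
A_new/A_old = e^-2.9967 ≈ 0.04995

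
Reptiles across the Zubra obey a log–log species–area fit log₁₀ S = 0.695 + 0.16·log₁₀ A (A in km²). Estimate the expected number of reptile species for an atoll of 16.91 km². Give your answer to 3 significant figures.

S = 4.955 × 16.91^0.16
ln S = ln 4.955 + 0.16 × ln 16.91 = 1.6003 + 0.16 × 2.8279 = 2.0528
S = e^2.0528 ≈ 7.789

7.79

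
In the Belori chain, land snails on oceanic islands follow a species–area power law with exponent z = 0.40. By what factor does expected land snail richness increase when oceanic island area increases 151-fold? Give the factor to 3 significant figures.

7.44

S₂/S₁ = (A₂/A₁)^z = 151^0.4
ln(S₂/S₁) = 0.4 × ln 151 = 0.4 × 5.0173 = 2.0069
S₂/S₁ = e^2.0069 ≈ 7.44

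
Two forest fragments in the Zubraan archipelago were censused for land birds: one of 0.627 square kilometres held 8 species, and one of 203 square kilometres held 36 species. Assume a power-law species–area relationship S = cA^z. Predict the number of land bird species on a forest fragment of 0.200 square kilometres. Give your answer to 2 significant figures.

z = ln(36/8) / ln(203/0.627) = 1.5041 / 5.7800 = 0.2602
c = 8 / 0.627^0.2602 = 8 / 0.8856 = 9.033
S₃ = 9.033 × 0.2^0.2602 = 9.033 × 0.6578 ≈ 5.942

5.9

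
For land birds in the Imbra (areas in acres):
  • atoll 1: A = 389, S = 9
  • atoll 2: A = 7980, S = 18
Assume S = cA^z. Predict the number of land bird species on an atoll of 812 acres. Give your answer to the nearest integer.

11

z = ln(18/9) / ln(7980/389) = 0.6931 / 3.0211 = 0.2294
c = 9 / 389^0.2294 = 9 / 3.928 = 2.291
S₃ = 2.291 × 812^0.2294 = 2.291 × 4.651 ≈ 10.66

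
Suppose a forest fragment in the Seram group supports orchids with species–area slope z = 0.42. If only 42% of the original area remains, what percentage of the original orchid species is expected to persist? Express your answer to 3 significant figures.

S_new/S_old = (A_new/A_old)^z = 0.42^0.42
= exp(0.42 × ln 0.42) = exp(0.42 × -0.8675) = exp(-0.3644) ≈ 0.6946

69.5%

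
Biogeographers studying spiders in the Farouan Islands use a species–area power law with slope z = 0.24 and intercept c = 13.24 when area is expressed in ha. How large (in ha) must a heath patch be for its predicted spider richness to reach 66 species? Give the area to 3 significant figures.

807 ha

66 = 13.24 × A^0.24  ⇒  A^0.24 = 66/13.24 = 4.985
ln A = ln(4.985) / 0.24 = 1.6064 / 0.24 = 6.6934
A = e^6.6934 ≈ 807 ha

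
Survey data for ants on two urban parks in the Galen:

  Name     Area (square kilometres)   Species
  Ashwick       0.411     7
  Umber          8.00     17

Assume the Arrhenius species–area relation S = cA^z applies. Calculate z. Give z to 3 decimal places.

0.299

Taking logs: ln S = ln c + z ln A, so z = (ln S₂ − ln S₁)/(ln A₂ − ln A₁).
z = ln(17/7) / ln(8/0.411) = ln(2.429) / ln(19.46) = 0.8873 / 2.9686 = 0.2989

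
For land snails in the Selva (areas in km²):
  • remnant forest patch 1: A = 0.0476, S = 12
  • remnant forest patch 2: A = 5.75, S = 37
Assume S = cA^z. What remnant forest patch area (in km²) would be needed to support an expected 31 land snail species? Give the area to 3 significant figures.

z = ln(37/12) / ln(5.75/0.0476) = 1.1260 / 4.7941 = 0.2349
c = 12 / 0.0476^0.2349 = 12 / 0.4891 = 24.53
A = (31/24.53)^(1/0.2349) ⇒ ln A = ln(1.264)/0.2349 = 0.9959
A = e^0.9959 ≈ 2.707 km²

2.71 km²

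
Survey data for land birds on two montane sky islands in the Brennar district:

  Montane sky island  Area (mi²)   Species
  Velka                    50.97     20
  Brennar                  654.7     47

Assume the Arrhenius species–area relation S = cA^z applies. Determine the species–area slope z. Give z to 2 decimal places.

0.33

Taking logs: ln S = ln c + z ln A, so z = (ln S₂ − ln S₁)/(ln A₂ − ln A₁).
z = ln(47/20) / ln(654.7/50.97) = ln(2.35) / ln(12.84) = 0.8544 / 2.5529 = 0.3347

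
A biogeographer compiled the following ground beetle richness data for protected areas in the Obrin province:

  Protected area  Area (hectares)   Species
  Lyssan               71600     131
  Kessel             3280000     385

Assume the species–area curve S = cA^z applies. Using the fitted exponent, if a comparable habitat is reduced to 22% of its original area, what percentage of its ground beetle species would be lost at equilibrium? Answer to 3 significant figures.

34.7%

z = ln(385/131) / ln(3280000/71600) = 1.0780 / 3.8245 = 0.2819
S_new/S_old = (A_new/A_old)^z = 0.22^0.2819 = exp(0.2819 × -1.5141) = 0.6526
Fraction lost = 1 − 0.6526 = 0.3474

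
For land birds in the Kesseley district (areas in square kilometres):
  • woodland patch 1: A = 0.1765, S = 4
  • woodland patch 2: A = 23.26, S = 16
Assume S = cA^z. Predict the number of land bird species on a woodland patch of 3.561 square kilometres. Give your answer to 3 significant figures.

9.39

z = ln(16/4) / ln(23.26/0.1765) = 1.3863 / 4.8812 = 0.2840
c = 4 / 0.1765^0.2840 = 4 / 0.611 = 6.546
S₃ = 6.546 × 3.561^0.2840 = 6.546 × 1.434 ≈ 9.389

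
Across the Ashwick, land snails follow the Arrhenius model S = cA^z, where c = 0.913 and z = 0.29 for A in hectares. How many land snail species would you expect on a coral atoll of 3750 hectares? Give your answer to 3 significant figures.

S = 0.913 × 3750^0.29
ln S = ln 0.913 + 0.29 × ln 3750 = -0.0910 + 0.29 × 8.2295 = 2.2955
S = e^2.2955 ≈ 9.93

9.93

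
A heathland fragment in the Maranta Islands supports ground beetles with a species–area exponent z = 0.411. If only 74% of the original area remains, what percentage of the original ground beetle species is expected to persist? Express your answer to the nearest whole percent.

88%

S_new/S_old = (A_new/A_old)^z = 0.74^0.411
= exp(0.411 × ln 0.74) = exp(0.411 × -0.3011) = exp(-0.1238) ≈ 0.8836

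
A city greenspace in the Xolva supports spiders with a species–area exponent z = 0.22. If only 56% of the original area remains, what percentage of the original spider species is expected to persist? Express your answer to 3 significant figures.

S_new/S_old = (A_new/A_old)^z = 0.56^0.22
= exp(0.22 × ln 0.56) = exp(0.22 × -0.5798) = exp(-0.1276) ≈ 0.8802

88.0%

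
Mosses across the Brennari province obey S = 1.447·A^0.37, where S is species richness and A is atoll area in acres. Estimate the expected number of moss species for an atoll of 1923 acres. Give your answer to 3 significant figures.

S = 1.447 × 1923^0.37
ln S = ln 1.447 + 0.37 × ln 1923 = 0.3695 + 0.37 × 7.5616 = 3.1673
S = e^3.1673 ≈ 23.74

23.7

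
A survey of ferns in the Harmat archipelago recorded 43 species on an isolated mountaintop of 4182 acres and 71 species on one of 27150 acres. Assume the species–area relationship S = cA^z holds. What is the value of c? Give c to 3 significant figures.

4.60

z = ln(S₂/S₁) / ln(A₂/A₁) = ln(71/43) / ln(27150/4182) = 0.5015 / 1.8706 = 0.2681
c = S₁ / A₁^z = 43 / 4182^0.2681 = 43 / 9.351 = 4.599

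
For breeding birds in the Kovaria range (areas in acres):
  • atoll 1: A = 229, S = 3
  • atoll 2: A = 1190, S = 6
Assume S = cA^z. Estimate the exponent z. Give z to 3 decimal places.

0.421

Taking logs: ln S = ln c + z ln A, so z = (ln S₂ − ln S₁)/(ln A₂ − ln A₁).
z = ln(6/3) / ln(1190/229) = ln(2) / ln(5.197) = 0.6931 / 1.6480 = 0.4206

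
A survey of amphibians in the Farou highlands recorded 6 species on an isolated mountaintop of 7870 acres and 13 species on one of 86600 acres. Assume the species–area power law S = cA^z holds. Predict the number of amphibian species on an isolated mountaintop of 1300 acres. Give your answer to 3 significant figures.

3.36

z = ln(13/6) / ln(86600/7870) = 0.7732 / 2.3982 = 0.3224
c = 6 / 7870^0.3224 = 6 / 18.03 = 0.3327
S₃ = 0.3327 × 1300^0.3224 = 0.3327 × 10.09 ≈ 3.358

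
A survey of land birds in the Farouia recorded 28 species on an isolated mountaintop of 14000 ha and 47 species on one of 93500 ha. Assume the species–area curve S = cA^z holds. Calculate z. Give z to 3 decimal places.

Taking logs: ln S = ln c + z ln A, so z = (ln S₂ − ln S₁)/(ln A₂ − ln A₁).
z = ln(47/28) / ln(93500/14000) = ln(1.679) / ln(6.679) = 0.5179 / 1.8989 = 0.2728

0.273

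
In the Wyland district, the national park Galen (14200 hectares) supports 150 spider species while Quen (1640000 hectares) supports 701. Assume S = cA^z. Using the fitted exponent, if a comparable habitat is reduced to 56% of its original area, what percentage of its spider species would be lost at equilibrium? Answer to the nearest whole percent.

17%

z = ln(701/150) / ln(1640000/14200) = 1.5419 / 4.7492 = 0.3247
S_new/S_old = (A_new/A_old)^z = 0.56^0.3247 = exp(0.3247 × -0.5798) = 0.8284
Fraction lost = 1 − 0.8284 = 0.1716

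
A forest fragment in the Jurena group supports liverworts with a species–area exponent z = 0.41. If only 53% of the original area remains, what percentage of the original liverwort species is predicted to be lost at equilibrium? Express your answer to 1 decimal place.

22.9%

S_new/S_old = (A_new/A_old)^z = 0.53^0.41
= exp(0.41 × ln 0.53) = exp(0.41 × -0.6349) = exp(-0.2603) ≈ 0.7708
Fraction lost = 1 − 0.7708 = 0.2292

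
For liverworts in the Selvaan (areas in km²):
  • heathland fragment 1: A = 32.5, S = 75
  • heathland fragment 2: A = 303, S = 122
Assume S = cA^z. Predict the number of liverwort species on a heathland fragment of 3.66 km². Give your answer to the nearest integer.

47

z = ln(122/75) / ln(303/32.5) = 0.4865 / 2.2325 = 0.2179
c = 75 / 32.5^0.2179 = 75 / 2.135 = 35.12
S₃ = 35.12 × 3.66^0.2179 = 35.12 × 1.327 ≈ 46.6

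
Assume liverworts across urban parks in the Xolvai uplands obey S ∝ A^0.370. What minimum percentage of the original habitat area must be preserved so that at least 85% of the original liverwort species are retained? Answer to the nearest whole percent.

64%

Need (A_new/A_old)^0.37 = 0.85, so A_new/A_old = 0.85^(1/0.37) = 0.85^2.703
ln(A_new/A_old) = ln 0.85 / 0.37 = -0.1625 / 0.37 = -0.4392
A_new/A_old = e^-0.4392 ≈ 0.6445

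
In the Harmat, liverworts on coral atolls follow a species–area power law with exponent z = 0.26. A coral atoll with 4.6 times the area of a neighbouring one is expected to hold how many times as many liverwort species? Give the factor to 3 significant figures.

S₂/S₁ = (A₂/A₁)^z = 4.6^0.26
ln(S₂/S₁) = 0.26 × ln 4.6 = 0.26 × 1.5261 = 0.3968
S₂/S₁ = e^0.3968 ≈ 1.487

1.49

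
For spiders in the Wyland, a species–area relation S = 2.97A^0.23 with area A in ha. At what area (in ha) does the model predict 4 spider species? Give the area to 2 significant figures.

4 = 2.97 × A^0.23  ⇒  A^0.23 = 4/2.97 = 1.347
ln A = ln(1.347) / 0.23 = 0.2977 / 0.23 = 1.2945
A = e^1.2945 ≈ 3.649 ha

3.6 ha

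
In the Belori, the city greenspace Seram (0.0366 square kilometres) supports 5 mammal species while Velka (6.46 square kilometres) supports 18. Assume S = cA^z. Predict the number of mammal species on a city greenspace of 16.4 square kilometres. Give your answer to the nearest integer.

z = ln(18/5) / ln(6.46/0.0366) = 1.2809 / 5.1733 = 0.2476
c = 5 / 0.0366^0.2476 = 5 / 0.4409 = 11.34
S₃ = 11.34 × 16.4^0.2476 = 11.34 × 1.999 ≈ 22.67

23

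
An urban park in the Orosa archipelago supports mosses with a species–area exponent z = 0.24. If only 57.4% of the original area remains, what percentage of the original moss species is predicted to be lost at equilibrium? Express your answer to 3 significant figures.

S_new/S_old = (A_new/A_old)^z = 0.574^0.24
= exp(0.24 × ln 0.574) = exp(0.24 × -0.5551) = exp(-0.1332) ≈ 0.8753
Fraction lost = 1 − 0.8753 = 0.1247

12.5%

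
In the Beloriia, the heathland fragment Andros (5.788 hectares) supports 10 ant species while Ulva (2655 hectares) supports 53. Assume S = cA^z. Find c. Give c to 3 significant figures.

6.20

z = ln(S₂/S₁) / ln(A₂/A₁) = ln(53/10) / ln(2655/5.788) = 1.6677 / 6.1284 = 0.2721
c = S₁ / A₁^z = 10 / 5.788^0.2721 = 10 / 1.613 = 6.201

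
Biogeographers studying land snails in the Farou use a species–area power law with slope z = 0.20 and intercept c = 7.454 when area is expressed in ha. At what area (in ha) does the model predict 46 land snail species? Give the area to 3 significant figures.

8950 ha

46 = 7.454 × A^0.2  ⇒  A^0.2 = 46/7.454 = 6.171
ln A = ln(6.171) / 0.2 = 1.8199 / 0.2 = 9.0995
A = e^9.0995 ≈ 8950 ha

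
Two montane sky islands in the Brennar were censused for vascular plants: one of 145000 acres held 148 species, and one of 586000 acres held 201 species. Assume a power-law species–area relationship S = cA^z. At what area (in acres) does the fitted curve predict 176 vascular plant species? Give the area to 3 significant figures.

320000 acres

z = ln(201/148) / ln(586000/145000) = 0.3061 / 1.3966 = 0.2192
c = 148 / 145000^0.2192 = 148 / 13.53 = 10.94
A = (176/10.94)^(1/0.2192) ⇒ ln A = ln(16.09)/0.2192 = 12.6751
A = e^12.6751 ≈ 319676 acres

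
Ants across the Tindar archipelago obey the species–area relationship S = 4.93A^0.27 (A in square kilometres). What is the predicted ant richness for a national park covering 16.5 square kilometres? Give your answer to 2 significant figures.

11

S = 4.93 × 16.5^0.27
ln S = ln 4.93 + 0.27 × ln 16.5 = 1.5953 + 0.27 × 2.8034 = 2.3522
S = e^2.3522 ≈ 10.51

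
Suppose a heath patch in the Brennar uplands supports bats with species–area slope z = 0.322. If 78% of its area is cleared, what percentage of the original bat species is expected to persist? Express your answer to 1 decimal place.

61.4%

S_new/S_old = (A_new/A_old)^z = 0.22^0.322
= exp(0.322 × ln 0.22) = exp(0.322 × -1.5141) = exp(-0.4875) ≈ 0.6141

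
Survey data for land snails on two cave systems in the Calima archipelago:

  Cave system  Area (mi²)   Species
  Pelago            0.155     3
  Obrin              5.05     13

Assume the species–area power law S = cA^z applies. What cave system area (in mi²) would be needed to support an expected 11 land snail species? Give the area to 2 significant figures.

z = ln(13/3) / ln(5.05/0.155) = 1.4663 / 3.4837 = 0.4209
c = 3 / 0.155^0.4209 = 3 / 0.4562 = 6.575
A = (11/6.575)^(1/0.4209) ⇒ ln A = ln(1.673)/0.4209 = 1.2225
A = e^1.2225 ≈ 3.396 mi²

3.4 mi²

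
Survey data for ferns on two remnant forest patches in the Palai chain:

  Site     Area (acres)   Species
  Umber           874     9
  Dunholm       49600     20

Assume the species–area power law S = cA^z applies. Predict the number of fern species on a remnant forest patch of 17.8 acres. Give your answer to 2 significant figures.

4.2

z = ln(20/9) / ln(49600/874) = 0.7985 / 4.0387 = 0.1977
c = 9 / 874^0.1977 = 9 / 3.816 = 2.359
S₃ = 2.359 × 17.8^0.1977 = 2.359 × 1.767 ≈ 4.168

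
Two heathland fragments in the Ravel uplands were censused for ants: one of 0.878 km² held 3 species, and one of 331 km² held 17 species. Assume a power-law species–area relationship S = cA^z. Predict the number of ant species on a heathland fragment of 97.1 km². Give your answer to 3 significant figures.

z = ln(17/3) / ln(331/0.878) = 1.7346 / 5.9322 = 0.2924
c = 3 / 0.878^0.2924 = 3 / 0.9627 = 3.116
S₃ = 3.116 × 97.1^0.2924 = 3.116 × 3.811 ≈ 11.88

11.9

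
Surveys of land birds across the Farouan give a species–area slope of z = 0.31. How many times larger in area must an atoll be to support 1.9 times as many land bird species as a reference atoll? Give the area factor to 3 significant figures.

7.93

(A₂/A₁)^0.31 = 1.9, so A₂/A₁ = 1.9^(1/0.31) = 1.9^3.226
ln(A₂/A₁) = ln 1.9 / 0.31 = 0.6419 / 0.31 = 2.0705
A₂/A₁ = e^2.0705 ≈ 7.929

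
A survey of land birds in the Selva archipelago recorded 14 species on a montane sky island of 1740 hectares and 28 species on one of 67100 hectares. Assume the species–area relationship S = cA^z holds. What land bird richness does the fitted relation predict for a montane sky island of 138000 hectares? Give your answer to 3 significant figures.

z = ln(28/14) / ln(67100/1740) = 0.6931 / 3.6523 = 0.1898
c = 14 / 1740^0.1898 = 14 / 4.121 = 3.397
S₃ = 3.397 × 138000^0.1898 = 3.397 × 9.451 ≈ 32.11

32.1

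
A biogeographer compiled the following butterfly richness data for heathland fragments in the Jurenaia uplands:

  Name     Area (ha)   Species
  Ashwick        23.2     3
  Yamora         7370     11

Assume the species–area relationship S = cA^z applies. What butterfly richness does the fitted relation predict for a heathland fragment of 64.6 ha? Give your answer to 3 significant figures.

z = ln(11/3) / ln(7370/23.2) = 1.2993 / 5.7610 = 0.2255
c = 3 / 23.2^0.2255 = 3 / 2.032 = 1.476
S₃ = 1.476 × 64.6^0.2255 = 1.476 × 2.56 ≈ 3.779

3.78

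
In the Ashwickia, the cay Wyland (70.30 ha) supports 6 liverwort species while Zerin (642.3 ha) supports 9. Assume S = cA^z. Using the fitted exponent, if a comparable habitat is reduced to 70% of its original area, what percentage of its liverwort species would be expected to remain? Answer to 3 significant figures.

z = ln(9/6) / ln(642.3/70.3) = 0.4055 / 2.2123 = 0.1833
S_new/S_old = (A_new/A_old)^z = 0.7^0.1833 = exp(0.1833 × -0.3567) = 0.9367

93.7%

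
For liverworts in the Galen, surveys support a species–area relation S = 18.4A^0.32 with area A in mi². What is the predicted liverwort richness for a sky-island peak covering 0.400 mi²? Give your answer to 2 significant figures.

14

S = 18.4 × 0.4^0.32
ln S = ln 18.4 + 0.32 × ln 0.4 = 2.9124 + 0.32 × -0.9163 = 2.6191
S = e^2.6191 ≈ 13.72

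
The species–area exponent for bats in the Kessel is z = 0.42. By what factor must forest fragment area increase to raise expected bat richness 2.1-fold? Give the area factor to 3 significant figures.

5.85

(A₂/A₁)^0.42 = 2.1, so A₂/A₁ = 2.1^(1/0.42) = 2.1^2.381
ln(A₂/A₁) = ln 2.1 / 0.42 = 0.7419 / 0.42 = 1.7665
A₂/A₁ = e^1.7665 ≈ 5.85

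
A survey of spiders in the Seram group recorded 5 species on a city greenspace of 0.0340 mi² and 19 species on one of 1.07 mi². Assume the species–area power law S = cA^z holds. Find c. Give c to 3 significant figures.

18.5

z = ln(S₂/S₁) / ln(A₂/A₁) = ln(19/5) / ln(1.07/0.034) = 1.3350 / 3.4491 = 0.3871
c = S₁ / A₁^z = 5 / 0.034^0.3871 = 5 / 0.2701 = 18.51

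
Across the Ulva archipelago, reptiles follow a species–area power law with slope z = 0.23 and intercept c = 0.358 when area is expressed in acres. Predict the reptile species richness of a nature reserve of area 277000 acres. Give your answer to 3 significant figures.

S = 0.358 × 277000^0.23
ln S = ln 0.358 + 0.23 × ln 277000 = -1.0272 + 0.23 × 12.5318 = 1.8551
S = e^1.8551 ≈ 6.392

6.39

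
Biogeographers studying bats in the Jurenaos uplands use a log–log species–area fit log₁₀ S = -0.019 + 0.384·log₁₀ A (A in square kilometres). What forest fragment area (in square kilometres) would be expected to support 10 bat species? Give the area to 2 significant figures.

10 = 0.9572 × A^0.384  ⇒  A^0.384 = 10/0.9572 = 10.45
ln A = ln(10.45) / 0.384 = 2.3463 / 0.384 = 6.1102
A = e^6.1102 ≈ 450.4 square kilometres

450 square kilometres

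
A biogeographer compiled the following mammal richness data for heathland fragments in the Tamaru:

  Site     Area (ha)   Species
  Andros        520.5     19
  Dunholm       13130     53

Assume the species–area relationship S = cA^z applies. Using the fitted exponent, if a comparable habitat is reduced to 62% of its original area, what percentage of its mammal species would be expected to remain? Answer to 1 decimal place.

85.9%

z = ln(53/19) / ln(13130/520.5) = 1.0259 / 3.2279 = 0.3178
S_new/S_old = (A_new/A_old)^z = 0.62^0.3178 = exp(0.3178 × -0.4780) = 0.8591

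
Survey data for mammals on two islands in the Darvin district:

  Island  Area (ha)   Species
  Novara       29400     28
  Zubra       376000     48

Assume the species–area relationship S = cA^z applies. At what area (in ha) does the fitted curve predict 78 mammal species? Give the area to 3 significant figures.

z = ln(48/28) / ln(376000/29400) = 0.5390 / 2.5486 = 0.2115
c = 28 / 29400^0.2115 = 28 / 8.811 = 3.178
A = (78/3.178)^(1/0.2115) ⇒ ln A = ln(24.54)/0.2115 = 15.1330
A = e^15.1330 ≈ 3734120 ha

3730000 ha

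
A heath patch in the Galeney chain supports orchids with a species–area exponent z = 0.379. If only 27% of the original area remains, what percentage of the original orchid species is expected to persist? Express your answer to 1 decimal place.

S_new/S_old = (A_new/A_old)^z = 0.27^0.379
= exp(0.379 × ln 0.27) = exp(0.379 × -1.3093) = exp(-0.4962) ≈ 0.6088

60.9%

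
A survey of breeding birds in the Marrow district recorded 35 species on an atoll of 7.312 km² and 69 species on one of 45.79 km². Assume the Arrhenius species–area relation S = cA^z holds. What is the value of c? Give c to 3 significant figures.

z = ln(S₂/S₁) / ln(A₂/A₁) = ln(69/35) / ln(45.79/7.312) = 0.6788 / 1.8345 = 0.3700
c = S₁ / A₁^z = 35 / 7.312^0.3700 = 35 / 2.088 = 16.76

16.8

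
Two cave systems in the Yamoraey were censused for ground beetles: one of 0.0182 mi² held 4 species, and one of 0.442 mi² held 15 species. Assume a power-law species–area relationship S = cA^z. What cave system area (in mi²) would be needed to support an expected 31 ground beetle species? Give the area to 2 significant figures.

z = ln(15/4) / ln(0.442/0.0182) = 1.3218 / 3.1899 = 0.4144
c = 4 / 0.0182^0.4144 = 4 / 0.1901 = 21.04
A = (31/21.04)^(1/0.4144) ⇒ ln A = ln(1.473)/0.4144 = 0.9355
A = e^0.9355 ≈ 2.549 mi²

2.5 mi²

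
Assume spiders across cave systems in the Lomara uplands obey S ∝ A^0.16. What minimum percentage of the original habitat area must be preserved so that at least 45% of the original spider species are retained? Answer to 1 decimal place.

0.7%

Need (A_new/A_old)^0.16 = 0.45, so A_new/A_old = 0.45^(1/0.16) = 0.45^6.25
ln(A_new/A_old) = ln 0.45 / 0.16 = -0.7985 / 0.16 = -4.9907
A_new/A_old = e^-4.9907 ≈ 0.006801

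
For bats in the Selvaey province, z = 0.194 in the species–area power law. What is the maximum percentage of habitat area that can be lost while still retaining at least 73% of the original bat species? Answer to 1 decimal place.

80.3%

Need (A_new/A_old)^0.194 = 0.73, so A_new/A_old = 0.73^(1/0.194) = 0.73^5.155
ln(A_new/A_old) = ln 0.73 / 0.194 = -0.3147 / 0.194 = -1.6222
A_new/A_old = e^-1.6222 ≈ 0.1975
Fraction that can be lost = 1 − 0.1975 = 0.8025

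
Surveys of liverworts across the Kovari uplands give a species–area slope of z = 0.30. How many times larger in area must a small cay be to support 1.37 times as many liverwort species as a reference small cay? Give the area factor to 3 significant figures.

(A₂/A₁)^0.3 = 1.37, so A₂/A₁ = 1.37^(1/0.3) = 1.37^3.333
ln(A₂/A₁) = ln 1.37 / 0.3 = 0.3148 / 0.3 = 1.0494
A₂/A₁ = e^1.0494 ≈ 2.856

2.86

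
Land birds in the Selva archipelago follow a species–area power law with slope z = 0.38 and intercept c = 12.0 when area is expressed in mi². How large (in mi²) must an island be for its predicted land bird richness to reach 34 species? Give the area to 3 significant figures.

15.5 mi²

34 = 12 × A^0.38  ⇒  A^0.38 = 34/12 = 2.833
ln A = ln(2.833) / 0.38 = 1.0415 / 0.38 = 2.7407
A = e^2.7407 ≈ 15.5 mi²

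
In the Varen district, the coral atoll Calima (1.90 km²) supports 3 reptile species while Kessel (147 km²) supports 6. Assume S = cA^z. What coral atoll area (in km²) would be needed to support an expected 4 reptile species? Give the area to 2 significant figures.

z = ln(6/3) / ln(147/1.9) = 0.6931 / 4.3486 = 0.1594
c = 3 / 1.9^0.1594 = 3 / 1.108 = 2.708
A = (4/2.708)^(1/0.1594) ⇒ ln A = ln(1.477)/0.1594 = 2.4467
A = e^2.4467 ≈ 11.55 km²

12 km²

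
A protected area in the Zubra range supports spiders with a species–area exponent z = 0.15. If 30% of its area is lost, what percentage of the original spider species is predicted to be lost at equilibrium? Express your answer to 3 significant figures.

S_new/S_old = (A_new/A_old)^z = 0.7^0.15
= exp(0.15 × ln 0.7) = exp(0.15 × -0.3567) = exp(-0.0535) ≈ 0.9479
Fraction lost = 1 − 0.9479 = 0.0521

5.21%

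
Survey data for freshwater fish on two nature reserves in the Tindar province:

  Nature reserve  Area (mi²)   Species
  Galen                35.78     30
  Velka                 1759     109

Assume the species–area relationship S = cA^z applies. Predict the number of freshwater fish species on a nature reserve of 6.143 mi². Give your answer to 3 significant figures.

16.7

z = ln(109/30) / ln(1759/35.78) = 1.2902 / 3.8951 = 0.3312
c = 30 / 35.78^0.3312 = 30 / 3.27 = 9.173
S₃ = 9.173 × 6.143^0.3312 = 9.173 × 1.824 ≈ 16.74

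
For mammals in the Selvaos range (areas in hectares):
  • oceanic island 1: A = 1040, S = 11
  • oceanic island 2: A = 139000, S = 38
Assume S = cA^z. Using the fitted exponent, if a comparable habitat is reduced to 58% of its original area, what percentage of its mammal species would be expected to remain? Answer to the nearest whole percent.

87%

z = ln(38/11) / ln(139000/1040) = 1.2397 / 4.8953 = 0.2532
S_new/S_old = (A_new/A_old)^z = 0.58^0.2532 = exp(0.2532 × -0.5447) = 0.8711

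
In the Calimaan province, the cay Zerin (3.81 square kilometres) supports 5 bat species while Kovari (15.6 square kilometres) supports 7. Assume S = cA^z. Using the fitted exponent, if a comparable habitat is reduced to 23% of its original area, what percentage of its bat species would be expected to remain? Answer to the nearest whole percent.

z = ln(7/5) / ln(15.6/3.81) = 0.3365 / 1.4096 = 0.2387
S_new/S_old = (A_new/A_old)^z = 0.23^0.2387 = exp(0.2387 × -1.4697) = 0.7041

70%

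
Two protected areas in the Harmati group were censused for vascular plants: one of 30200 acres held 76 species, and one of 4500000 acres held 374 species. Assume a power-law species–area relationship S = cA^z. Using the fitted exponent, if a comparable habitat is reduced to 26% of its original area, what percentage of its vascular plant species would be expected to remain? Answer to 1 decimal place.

z = ln(374/76) / ln(4500000/30200) = 1.5935 / 5.0040 = 0.3185
S_new/S_old = (A_new/A_old)^z = 0.26^0.3185 = exp(0.3185 × -1.3471) = 0.6512

65.1%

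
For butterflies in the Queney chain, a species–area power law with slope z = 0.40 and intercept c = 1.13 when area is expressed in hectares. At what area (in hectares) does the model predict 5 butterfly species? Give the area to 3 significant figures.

41.2 hectares

5 = 1.13 × A^0.4  ⇒  A^0.4 = 5/1.13 = 4.425
ln A = ln(4.425) / 0.4 = 1.4872 / 0.4 = 3.7181
A = e^3.7181 ≈ 41.18 hectares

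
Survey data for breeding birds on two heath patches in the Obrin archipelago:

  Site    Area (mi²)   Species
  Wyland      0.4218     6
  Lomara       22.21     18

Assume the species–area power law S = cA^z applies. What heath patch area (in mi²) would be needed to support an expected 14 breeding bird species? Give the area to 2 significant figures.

z = ln(18/6) / ln(22.21/0.4218) = 1.0986 / 3.9638 = 0.2772
c = 6 / 0.4218^0.2772 = 6 / 0.7872 = 7.622
A = (14/7.622)^(1/0.2772) ⇒ ln A = ln(1.837)/0.2772 = 2.1938
A = e^2.1938 ≈ 8.969 mi²

9.0 mi²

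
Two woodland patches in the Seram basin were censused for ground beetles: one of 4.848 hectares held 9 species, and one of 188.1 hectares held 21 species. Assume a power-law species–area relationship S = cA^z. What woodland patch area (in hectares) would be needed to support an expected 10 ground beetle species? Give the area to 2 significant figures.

7.6 hectares

z = ln(21/9) / ln(188.1/4.848) = 0.8473 / 3.6584 = 0.2316
c = 9 / 4.848^0.2316 = 9 / 1.441 = 6.244
A = (10/6.244)^(1/0.2316) ⇒ ln A = ln(1.602)/0.2316 = 2.0335
A = e^2.0335 ≈ 7.641 hectares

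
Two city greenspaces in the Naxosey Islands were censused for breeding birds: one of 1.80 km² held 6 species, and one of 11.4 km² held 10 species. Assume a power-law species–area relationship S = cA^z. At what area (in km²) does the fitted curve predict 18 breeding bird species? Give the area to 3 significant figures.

z = ln(10/6) / ln(11.4/1.8) = 0.5108 / 1.8458 = 0.2767
c = 6 / 1.8^0.2767 = 6 / 1.177 = 5.099
A = (18/5.099)^(1/0.2767) ⇒ ln A = ln(3.53)/0.2767 = 4.5575
A = e^4.5575 ≈ 95.35 km²

95.3 km²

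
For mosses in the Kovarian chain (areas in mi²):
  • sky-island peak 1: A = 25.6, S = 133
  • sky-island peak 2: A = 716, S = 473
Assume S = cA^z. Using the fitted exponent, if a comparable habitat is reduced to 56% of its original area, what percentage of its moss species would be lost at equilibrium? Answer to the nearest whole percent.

20%

z = ln(473/133) / ln(716/25.6) = 1.2687 / 3.3311 = 0.3809
S_new/S_old = (A_new/A_old)^z = 0.56^0.3809 = exp(0.3809 × -0.5798) = 0.8018
Fraction lost = 1 − 0.8018 = 0.1982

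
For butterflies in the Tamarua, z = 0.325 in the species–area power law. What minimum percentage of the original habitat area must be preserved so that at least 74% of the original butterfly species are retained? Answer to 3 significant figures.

39.6%

Need (A_new/A_old)^0.325 = 0.74, so A_new/A_old = 0.74^(1/0.325) = 0.74^3.077
ln(A_new/A_old) = ln 0.74 / 0.325 = -0.3011 / 0.325 = -0.9265
A_new/A_old = e^-0.9265 ≈ 0.3959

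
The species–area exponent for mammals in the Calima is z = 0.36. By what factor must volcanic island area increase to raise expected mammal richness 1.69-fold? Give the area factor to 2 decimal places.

(A₂/A₁)^0.36 = 1.69, so A₂/A₁ = 1.69^(1/0.36) = 1.69^2.778
ln(A₂/A₁) = ln 1.69 / 0.36 = 0.5247 / 0.36 = 1.4576
A₂/A₁ = e^1.4576 ≈ 4.296

4.30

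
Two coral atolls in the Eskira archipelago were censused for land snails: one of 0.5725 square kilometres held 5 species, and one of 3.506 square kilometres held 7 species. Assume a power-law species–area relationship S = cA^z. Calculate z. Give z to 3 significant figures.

Taking logs: ln S = ln c + z ln A, so z = (ln S₂ − ln S₁)/(ln A₂ − ln A₁).
z = ln(7/5) / ln(3.506/0.5725) = ln(1.4) / ln(6.124) = 0.3365 / 1.8122 = 0.1857

0.186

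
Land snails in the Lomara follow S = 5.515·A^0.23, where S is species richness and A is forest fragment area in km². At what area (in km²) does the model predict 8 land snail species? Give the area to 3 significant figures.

8 = 5.515 × A^0.23  ⇒  A^0.23 = 8/5.515 = 1.451
ln A = ln(1.451) / 0.23 = 0.3720 / 0.23 = 1.6173
A = e^1.6173 ≈ 5.039 km²

5.04 km²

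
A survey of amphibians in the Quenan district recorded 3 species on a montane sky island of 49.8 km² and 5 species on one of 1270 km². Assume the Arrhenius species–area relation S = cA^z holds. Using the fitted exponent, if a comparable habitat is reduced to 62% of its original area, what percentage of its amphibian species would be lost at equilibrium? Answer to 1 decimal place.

7.3%

z = ln(5/3) / ln(1270/49.8) = 0.5108 / 3.2388 = 0.1577
S_new/S_old = (A_new/A_old)^z = 0.62^0.1577 = exp(0.1577 × -0.4780) = 0.9274
Fraction lost = 1 − 0.9274 = 0.07262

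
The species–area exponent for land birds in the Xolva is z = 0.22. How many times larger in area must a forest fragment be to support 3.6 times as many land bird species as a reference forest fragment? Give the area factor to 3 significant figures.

(A₂/A₁)^0.22 = 3.6, so A₂/A₁ = 3.6^(1/0.22) = 3.6^4.545
ln(A₂/A₁) = ln 3.6 / 0.22 = 1.2809 / 0.22 = 5.8224
A₂/A₁ = e^5.8224 ≈ 337.8

338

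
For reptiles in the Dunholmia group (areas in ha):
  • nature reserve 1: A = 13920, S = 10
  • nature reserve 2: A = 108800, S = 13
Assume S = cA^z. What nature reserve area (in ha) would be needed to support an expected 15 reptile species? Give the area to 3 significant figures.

z = ln(13/10) / ln(108800/13920) = 0.2624 / 2.0562 = 0.1276
c = 10 / 13920^0.1276 = 10 / 3.378 = 2.96
A = (15/2.96)^(1/0.1276) ⇒ ln A = ln(5.068)/0.1276 = 12.7188
A = e^12.7188 ≈ 333957 ha

334000 ha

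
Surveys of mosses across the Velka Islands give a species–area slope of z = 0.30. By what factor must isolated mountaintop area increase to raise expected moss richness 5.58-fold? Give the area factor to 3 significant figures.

(A₂/A₁)^0.3 = 5.58, so A₂/A₁ = 5.58^(1/0.3) = 5.58^3.333
ln(A₂/A₁) = ln 5.58 / 0.3 = 1.7192 / 0.3 = 5.7306
A₂/A₁ = e^5.7306 ≈ 308.2

308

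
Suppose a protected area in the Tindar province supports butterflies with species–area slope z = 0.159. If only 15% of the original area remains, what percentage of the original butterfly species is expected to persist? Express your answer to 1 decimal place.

74.0%

S_new/S_old = (A_new/A_old)^z = 0.15^0.159
= exp(0.159 × ln 0.15) = exp(0.159 × -1.8971) = exp(-0.3016) ≈ 0.7396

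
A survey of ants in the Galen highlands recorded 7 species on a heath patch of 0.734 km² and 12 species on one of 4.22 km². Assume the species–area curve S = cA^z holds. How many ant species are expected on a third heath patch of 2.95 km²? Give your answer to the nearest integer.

11

z = ln(12/7) / ln(4.22/0.734) = 0.5390 / 1.7491 = 0.3082
c = 7 / 0.734^0.3082 = 7 / 0.9091 = 7.7
S₃ = 7.7 × 2.95^0.3082 = 7.7 × 1.396 ≈ 10.75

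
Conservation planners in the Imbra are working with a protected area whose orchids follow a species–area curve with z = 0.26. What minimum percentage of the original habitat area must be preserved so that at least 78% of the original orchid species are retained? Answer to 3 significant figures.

38.5%

Need (A_new/A_old)^0.26 = 0.78, so A_new/A_old = 0.78^(1/0.26) = 0.78^3.846
ln(A_new/A_old) = ln 0.78 / 0.26 = -0.2485 / 0.26 = -0.9556
A_new/A_old = e^-0.9556 ≈ 0.3846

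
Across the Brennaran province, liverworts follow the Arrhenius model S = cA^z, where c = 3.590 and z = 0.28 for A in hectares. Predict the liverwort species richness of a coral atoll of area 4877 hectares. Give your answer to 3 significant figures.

S = 3.59 × 4877^0.28 = 3.59 × 10.78 ≈ 38.71

38.7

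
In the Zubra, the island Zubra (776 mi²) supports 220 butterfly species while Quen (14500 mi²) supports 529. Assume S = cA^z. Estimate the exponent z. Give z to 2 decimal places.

0.30

Taking logs: ln S = ln c + z ln A, so z = (ln S₂ − ln S₁)/(ln A₂ − ln A₁).
z = ln(529/220) / ln(14500/776) = ln(2.405) / ln(18.69) = 0.8774 / 2.9278 = 0.2997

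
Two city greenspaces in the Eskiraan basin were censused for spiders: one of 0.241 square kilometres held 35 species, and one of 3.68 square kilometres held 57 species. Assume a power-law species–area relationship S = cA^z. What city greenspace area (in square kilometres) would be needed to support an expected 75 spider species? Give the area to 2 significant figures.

z = ln(57/35) / ln(3.68/0.241) = 0.4877 / 2.7259 = 0.1789
c = 35 / 0.241^0.1789 = 35 / 0.7752 = 45.15
A = (75/45.15)^(1/0.1789) ⇒ ln A = ln(1.661)/0.1789 = 2.8368
A = e^2.8368 ≈ 17.06 square kilometres

17 square kilometres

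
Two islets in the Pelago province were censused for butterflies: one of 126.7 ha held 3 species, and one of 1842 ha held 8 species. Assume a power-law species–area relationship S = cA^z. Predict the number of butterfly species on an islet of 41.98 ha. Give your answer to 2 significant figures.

2.0

z = ln(8/3) / ln(1842/126.7) = 0.9808 / 2.6768 = 0.3664
c = 3 / 126.7^0.3664 = 3 / 5.895 = 0.5089
S₃ = 0.5089 × 41.98^0.3664 = 0.5089 × 3.933 ≈ 2.001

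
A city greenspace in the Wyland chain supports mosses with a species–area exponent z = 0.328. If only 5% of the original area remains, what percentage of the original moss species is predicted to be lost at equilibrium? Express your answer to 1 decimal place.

S_new/S_old = (A_new/A_old)^z = 0.05^0.328
= exp(0.328 × ln 0.05) = exp(0.328 × -2.9957) = exp(-0.9826) ≈ 0.3743
Fraction lost = 1 − 0.3743 = 0.6257

62.6%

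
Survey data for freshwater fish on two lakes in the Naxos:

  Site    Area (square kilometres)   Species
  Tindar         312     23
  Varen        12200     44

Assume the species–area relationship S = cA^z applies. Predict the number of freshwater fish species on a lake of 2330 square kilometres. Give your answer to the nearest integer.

33

z = ln(44/23) / ln(12200/312) = 0.6487 / 3.6662 = 0.1769
c = 23 / 312^0.1769 = 23 / 2.763 = 8.326
S₃ = 8.326 × 2330^0.1769 = 8.326 × 3.943 ≈ 32.83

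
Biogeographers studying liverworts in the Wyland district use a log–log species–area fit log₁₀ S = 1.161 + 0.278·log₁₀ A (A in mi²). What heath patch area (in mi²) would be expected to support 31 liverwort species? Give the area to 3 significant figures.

15.4 mi²

31 = 14.49 × A^0.278  ⇒  A^0.278 = 31/14.49 = 2.14
ln A = ln(2.14) / 0.278 = 0.7607 / 0.278 = 2.7363
A = e^2.7363 ≈ 15.43 mi²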